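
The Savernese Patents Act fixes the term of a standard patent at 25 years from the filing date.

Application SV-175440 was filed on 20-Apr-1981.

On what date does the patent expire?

Filing date + 25 years → 20 April 2006.

April 20, 2006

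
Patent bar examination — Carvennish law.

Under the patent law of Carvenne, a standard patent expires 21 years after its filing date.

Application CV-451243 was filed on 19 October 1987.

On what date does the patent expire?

2008-10-19

Filing date + 21 years → 19 October 2008.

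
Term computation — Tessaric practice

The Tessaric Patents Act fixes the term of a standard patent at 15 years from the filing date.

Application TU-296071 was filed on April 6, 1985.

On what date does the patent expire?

Filing date + 15 years → 6 April 2000.

2000-04-06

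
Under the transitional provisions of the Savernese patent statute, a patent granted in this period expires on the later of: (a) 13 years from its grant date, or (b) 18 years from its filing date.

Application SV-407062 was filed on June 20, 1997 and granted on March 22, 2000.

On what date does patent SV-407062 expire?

(a) grant + 13 years → 22 March 2013.
(b) filing + 18 years → 20 June 2015.
Later of the two: 20 June 2015.

June 20, 2015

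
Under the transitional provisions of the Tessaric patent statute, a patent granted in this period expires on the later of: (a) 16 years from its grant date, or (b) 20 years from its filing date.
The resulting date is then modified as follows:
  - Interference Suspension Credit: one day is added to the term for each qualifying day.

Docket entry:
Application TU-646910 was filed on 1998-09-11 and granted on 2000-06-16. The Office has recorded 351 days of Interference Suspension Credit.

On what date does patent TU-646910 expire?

August 28, 2019

(a) grant + 16 years → 16 June 2016.
(b) filing + 20 years → 11 September 2018.
Later of the two: 11 September 2018.
Interference Suspension Credit: +351 days → 28 August 2019.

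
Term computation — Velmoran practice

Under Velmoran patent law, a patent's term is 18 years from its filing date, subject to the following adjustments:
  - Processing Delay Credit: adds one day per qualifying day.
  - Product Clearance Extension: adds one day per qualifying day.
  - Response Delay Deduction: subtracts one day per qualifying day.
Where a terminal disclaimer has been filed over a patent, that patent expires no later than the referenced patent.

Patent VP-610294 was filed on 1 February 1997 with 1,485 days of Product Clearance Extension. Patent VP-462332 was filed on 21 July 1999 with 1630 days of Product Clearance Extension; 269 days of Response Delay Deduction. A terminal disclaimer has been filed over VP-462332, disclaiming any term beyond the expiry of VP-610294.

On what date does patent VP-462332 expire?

February 25, 2019

Natural term of VP-462332:
  Base: filing + 18 years → 21 July 2017.
  Product Clearance Extension: +1630 days → 6 January 2022.
  Response Delay Deduction: −269 days → 12 April 2021.
Expiry of referenced patent VP-610294:
  Base: filing + 18 years → 1 February 2015.
  Product Clearance Extension: +1485 days → 25 February 2019.
Terminal disclaimer: VP-462332 expires on the earlier of 12 April 2021 and 25 February 2019.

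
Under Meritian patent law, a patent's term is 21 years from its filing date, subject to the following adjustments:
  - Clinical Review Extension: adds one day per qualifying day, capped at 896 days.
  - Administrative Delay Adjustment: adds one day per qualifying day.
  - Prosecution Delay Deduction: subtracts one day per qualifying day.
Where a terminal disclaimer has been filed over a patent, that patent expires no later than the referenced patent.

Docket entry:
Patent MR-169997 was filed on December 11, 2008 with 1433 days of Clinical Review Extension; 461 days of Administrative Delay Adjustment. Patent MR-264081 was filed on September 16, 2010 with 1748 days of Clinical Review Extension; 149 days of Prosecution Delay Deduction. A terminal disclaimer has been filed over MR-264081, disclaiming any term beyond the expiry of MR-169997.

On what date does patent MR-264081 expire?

August 29, 2033

Natural term of MR-264081:
  Base: filing + 21 years → 16 September 2031.
  Clinical Review Extension: 1748 days claimed exceeds the 896-day cap, so +896 days → 28 February 2034.
  Prosecution Delay Deduction: −149 days → 2 October 2033.
Expiry of referenced patent MR-169997:
  Base: filing + 21 years → 11 December 2029.
  Clinical Review Extension: 1433 days claimed exceeds the 896-day cap, so +896 days → 25 May 2032.
  Administrative Delay Adjustment: +461 days → 29 August 2033.
Terminal disclaimer: MR-264081 expires on the earlier of 2 October 2033 and 29 August 2033.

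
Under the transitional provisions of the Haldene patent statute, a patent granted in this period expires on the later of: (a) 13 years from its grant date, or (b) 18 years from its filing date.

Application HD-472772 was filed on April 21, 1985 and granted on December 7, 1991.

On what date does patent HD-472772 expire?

December 7, 2004

(a) grant + 13 years → 7 December 2004.
(b) filing + 18 years → 21 April 2003.
Later of the two: 7 December 2004.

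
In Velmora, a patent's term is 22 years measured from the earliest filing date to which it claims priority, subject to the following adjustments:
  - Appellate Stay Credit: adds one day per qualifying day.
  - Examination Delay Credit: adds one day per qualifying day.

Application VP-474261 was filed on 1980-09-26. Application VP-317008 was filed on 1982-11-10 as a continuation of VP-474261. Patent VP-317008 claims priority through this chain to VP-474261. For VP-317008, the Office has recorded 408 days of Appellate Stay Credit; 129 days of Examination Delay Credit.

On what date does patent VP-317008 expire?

Earliest priority filing: 26 September 1980.
Base term: 26 September 1980 + 22 years → 26 September 2002.
Appellate Stay Credit: +408 days → 8 November 2003.
Examination Delay Credit: +129 days → 16 March 2004.

March 16, 2004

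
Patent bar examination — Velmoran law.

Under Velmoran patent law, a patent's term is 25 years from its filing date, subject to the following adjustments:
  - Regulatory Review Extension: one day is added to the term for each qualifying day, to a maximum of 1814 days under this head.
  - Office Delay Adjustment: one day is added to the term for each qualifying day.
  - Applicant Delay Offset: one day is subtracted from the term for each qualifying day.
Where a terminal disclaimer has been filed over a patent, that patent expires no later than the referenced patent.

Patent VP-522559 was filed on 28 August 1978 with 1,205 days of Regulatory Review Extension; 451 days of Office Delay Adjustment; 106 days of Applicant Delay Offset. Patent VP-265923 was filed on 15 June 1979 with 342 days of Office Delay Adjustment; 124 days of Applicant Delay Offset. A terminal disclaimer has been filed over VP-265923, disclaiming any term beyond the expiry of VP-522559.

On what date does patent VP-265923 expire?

January 19, 2005

Natural term of VP-265923:
  Base: filing + 25 years → 15 June 2004.
  Office Delay Adjustment: +342 days → 23 May 2005.
  Applicant Delay Offset: −124 days → 19 January 2005.
Expiry of referenced patent VP-522559:
  Base: filing + 25 years → 28 August 2003.
  Regulatory Review Extension: 1205 days (within the 1814-day cap) → +1205 days → 15 December 2006.
  Office Delay Adjustment: +451 days → 10 March 2008.
  Applicant Delay Offset: −106 days → 25 November 2007.
Terminal disclaimer: VP-265923 expires on the earlier of 19 January 2005 and 25 November 2007.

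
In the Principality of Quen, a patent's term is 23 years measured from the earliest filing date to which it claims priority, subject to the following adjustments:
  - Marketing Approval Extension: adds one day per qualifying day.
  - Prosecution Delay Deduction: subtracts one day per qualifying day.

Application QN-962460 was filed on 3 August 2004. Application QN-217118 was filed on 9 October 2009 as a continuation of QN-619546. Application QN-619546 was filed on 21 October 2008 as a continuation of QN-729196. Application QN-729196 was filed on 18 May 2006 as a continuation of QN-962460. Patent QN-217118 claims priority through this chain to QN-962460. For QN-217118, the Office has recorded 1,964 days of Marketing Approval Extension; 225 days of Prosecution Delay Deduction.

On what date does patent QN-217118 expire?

2032-05-07

Earliest priority filing: 3 August 2004.
Base term: 3 August 2004 + 23 years → 3 August 2027.
Marketing Approval Extension: +1964 days → 18 December 2032.
Prosecution Delay Deduction: −225 days → 7 May 2032.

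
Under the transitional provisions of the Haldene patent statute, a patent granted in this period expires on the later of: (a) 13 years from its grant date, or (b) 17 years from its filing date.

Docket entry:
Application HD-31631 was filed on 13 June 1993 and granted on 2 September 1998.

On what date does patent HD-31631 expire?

(a) grant + 13 years → 2 September 2011.
(b) filing + 17 years → 13 June 2010.
Later of the two: 2 September 2011.

2011-09-02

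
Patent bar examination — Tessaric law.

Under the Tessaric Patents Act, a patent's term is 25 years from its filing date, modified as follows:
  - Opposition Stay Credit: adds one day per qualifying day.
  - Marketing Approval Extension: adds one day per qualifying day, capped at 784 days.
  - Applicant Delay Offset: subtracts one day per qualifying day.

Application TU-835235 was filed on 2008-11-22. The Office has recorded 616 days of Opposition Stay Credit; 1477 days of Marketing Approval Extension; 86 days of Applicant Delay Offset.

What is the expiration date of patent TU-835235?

2037-06-28

Base term: filing date + 25 years → 22 November 2033.
Opposition Stay Credit: +616 days → 31 July 2035.
Marketing Approval Extension: 1477 days claimed exceeds the 784-day cap, so +784 days → 22 September 2037.
Applicant Delay Offset: −86 days → 28 June 2037.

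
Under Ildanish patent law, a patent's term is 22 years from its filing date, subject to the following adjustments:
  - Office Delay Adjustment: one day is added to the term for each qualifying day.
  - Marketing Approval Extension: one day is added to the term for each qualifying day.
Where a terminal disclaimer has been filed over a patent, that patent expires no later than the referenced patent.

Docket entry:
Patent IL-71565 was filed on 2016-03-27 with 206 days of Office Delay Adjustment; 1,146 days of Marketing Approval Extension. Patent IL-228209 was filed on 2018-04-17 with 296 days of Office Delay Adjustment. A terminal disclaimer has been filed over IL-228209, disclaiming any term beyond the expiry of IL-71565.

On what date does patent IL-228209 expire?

Natural term of IL-228209:
  Base: filing + 22 years → 17 April 2040.
  Office Delay Adjustment: +296 days → 7 February 2041.
Expiry of referenced patent IL-71565:
  Base: filing + 22 years → 27 March 2038.
  Office Delay Adjustment: +206 days → 19 October 2038.
  Marketing Approval Extension: +1146 days → 8 December 2041.
Terminal disclaimer: IL-228209 expires on the earlier of 7 February 2041 and 8 December 2041.

2041-02-07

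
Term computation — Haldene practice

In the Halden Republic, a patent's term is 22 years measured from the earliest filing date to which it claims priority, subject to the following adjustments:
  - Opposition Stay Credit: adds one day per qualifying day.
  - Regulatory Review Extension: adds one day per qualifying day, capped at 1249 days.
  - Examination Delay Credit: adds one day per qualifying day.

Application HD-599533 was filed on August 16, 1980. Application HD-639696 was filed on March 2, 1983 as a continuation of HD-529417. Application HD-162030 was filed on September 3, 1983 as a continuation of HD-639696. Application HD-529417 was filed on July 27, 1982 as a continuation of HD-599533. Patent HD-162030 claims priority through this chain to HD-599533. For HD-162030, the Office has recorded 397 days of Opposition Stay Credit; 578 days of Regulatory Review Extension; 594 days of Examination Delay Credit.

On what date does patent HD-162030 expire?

Earliest priority filing: 16 August 1980.
Base term: 16 August 1980 + 22 years → 16 August 2002.
Opposition Stay Credit: +397 days → 17 September 2003.
Regulatory Review Extension: 578 days (within the 1249-day cap) → +578 days → 17 April 2005.
Examination Delay Credit: +594 days → 2 December 2006.

2006-12-02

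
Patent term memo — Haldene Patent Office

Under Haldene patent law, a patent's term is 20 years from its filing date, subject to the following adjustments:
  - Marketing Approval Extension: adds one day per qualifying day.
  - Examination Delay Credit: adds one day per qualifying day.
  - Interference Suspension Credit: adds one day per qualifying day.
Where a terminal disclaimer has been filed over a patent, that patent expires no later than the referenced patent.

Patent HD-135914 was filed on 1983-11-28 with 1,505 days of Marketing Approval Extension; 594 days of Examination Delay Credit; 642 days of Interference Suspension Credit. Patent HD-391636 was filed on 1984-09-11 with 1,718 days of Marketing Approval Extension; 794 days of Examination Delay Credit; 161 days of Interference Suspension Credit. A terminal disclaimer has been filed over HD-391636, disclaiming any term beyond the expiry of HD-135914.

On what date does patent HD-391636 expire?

2011-05-31

Natural term of HD-391636:
  Base: filing + 20 years → 11 September 2004.
  Marketing Approval Extension: +1718 days → 26 May 2009.
  Examination Delay Credit: +794 days → 29 July 2011.
  Interference Suspension Credit: +161 days → 6 January 2012.
Expiry of referenced patent HD-135914:
  Base: filing + 20 years → 28 November 2003.
  Marketing Approval Extension: +1505 days → 11 January 2008.
  Examination Delay Credit: +594 days → 27 August 2009.
  Interference Suspension Credit: +642 days → 31 May 2011.
Terminal disclaimer: HD-391636 expires on the earlier of 6 January 2012 and 31 May 2011.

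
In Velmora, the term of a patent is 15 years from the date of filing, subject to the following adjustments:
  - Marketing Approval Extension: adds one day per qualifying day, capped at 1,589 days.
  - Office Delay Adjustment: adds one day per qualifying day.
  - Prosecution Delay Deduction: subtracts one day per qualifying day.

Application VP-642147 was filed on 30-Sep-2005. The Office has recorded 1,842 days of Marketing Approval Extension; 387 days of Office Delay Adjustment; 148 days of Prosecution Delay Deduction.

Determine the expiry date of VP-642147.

2025-10-02

Base term: filing date + 15 years → 30 September 2020.
Marketing Approval Extension: 1842 days claimed exceeds the 1589-day cap, so +1589 days → 5 February 2025.
Office Delay Adjustment: +387 days → 27 February 2026.
Prosecution Delay Deduction: −148 days → 2 October 2025.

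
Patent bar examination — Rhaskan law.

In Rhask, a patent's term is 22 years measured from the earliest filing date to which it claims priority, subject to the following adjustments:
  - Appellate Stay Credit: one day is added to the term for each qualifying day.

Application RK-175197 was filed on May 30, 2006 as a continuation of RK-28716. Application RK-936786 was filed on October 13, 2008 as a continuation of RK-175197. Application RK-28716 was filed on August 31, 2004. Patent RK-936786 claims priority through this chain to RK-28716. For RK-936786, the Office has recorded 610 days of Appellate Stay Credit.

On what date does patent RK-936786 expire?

Earliest priority filing: 31 August 2004.
Base term: 31 August 2004 + 22 years → 31 August 2026.
Appellate Stay Credit: +610 days → 2 May 2028.

2028-05-02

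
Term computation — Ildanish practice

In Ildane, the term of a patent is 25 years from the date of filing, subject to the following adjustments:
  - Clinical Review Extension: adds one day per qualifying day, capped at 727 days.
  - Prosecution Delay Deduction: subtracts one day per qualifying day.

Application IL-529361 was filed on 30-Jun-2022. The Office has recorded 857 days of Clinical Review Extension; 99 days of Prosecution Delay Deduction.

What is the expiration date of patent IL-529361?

Base term: filing date + 25 years → 30 June 2047.
Clinical Review Extension: 857 days claimed exceeds the 727-day cap, so +727 days → 26 June 2049.
Prosecution Delay Deduction: −99 days → 19 March 2049.

2049-03-19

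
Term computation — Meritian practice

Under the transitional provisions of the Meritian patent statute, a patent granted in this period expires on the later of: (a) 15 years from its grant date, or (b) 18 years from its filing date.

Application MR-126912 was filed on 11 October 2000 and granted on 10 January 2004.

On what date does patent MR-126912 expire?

January 10, 2019

(a) grant + 15 years → 10 January 2019.
(b) filing + 18 years → 11 October 2018.
Later of the two: 10 January 2019.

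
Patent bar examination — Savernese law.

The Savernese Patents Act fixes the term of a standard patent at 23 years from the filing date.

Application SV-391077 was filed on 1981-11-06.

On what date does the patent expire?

November 6, 2004

Filing date + 23 years → 6 November 2004.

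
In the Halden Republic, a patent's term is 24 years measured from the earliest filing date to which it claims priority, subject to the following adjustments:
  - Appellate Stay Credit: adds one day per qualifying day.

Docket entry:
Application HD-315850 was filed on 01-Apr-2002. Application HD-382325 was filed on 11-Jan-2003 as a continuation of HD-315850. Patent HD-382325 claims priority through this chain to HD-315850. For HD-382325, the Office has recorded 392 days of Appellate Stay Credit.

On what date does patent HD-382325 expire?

2027-04-28

Earliest priority filing: 1 April 2002.
Base term: 1 April 2002 + 24 years → 1 April 2026.
Appellate Stay Credit: +392 days → 28 April 2027.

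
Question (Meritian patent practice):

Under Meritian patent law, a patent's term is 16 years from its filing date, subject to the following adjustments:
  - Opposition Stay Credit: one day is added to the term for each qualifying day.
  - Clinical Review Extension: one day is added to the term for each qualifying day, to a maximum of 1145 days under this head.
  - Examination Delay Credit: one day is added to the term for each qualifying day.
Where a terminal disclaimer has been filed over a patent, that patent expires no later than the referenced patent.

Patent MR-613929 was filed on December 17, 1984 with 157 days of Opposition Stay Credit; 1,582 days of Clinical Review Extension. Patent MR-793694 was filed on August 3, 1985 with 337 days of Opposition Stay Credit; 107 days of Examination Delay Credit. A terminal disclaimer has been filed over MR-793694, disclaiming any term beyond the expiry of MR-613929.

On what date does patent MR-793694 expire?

Natural term of MR-793694:
  Base: filing + 16 years → 3 August 2001.
  Opposition Stay Credit: +337 days → 6 July 2002.
  Examination Delay Credit: +107 days → 21 October 2002.
Expiry of referenced patent MR-613929:
  Base: filing + 16 years → 17 December 2000.
  Opposition Stay Credit: +157 days → 23 May 2001.
  Clinical Review Extension: 1582 days claimed exceeds the 1145-day cap, so +1145 days → 11 July 2004.
Terminal disclaimer: MR-793694 expires on the earlier of 21 October 2002 and 11 July 2004.

2002-10-21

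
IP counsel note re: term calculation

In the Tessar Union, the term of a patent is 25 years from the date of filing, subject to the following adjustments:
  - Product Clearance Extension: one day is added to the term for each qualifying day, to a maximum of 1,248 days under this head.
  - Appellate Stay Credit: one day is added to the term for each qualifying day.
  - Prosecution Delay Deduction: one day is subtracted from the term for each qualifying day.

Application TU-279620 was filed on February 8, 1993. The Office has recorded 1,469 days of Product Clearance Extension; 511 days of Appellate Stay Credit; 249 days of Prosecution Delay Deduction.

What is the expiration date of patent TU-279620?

March 29, 2022

Base term: filing date + 25 years → 8 February 2018.
Product Clearance Extension: 1469 days claimed exceeds the 1248-day cap, so +1248 days → 10 July 2021.
Appellate Stay Credit: +511 days → 3 December 2022.
Prosecution Delay Deduction: −249 days → 29 March 2022.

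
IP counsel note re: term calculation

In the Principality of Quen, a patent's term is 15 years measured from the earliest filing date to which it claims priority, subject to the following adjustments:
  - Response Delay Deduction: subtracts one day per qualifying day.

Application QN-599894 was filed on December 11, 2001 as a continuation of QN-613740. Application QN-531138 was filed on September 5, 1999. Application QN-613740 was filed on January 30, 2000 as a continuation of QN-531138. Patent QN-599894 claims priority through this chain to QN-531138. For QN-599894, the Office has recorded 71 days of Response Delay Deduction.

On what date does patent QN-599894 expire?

Earliest priority filing: 5 September 1999.
Base term: 5 September 1999 + 15 years → 5 September 2014.
Response Delay Deduction: −71 days → 26 June 2014.

June 26, 2014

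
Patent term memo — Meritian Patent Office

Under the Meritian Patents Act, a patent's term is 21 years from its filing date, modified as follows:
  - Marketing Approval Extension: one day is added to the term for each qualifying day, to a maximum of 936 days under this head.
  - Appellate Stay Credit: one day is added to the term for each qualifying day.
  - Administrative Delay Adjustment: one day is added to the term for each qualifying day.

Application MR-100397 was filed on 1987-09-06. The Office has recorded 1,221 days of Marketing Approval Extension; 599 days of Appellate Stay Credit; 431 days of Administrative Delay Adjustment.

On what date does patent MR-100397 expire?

January 24, 2014

Base term: filing date + 21 years → 6 September 2008.
Marketing Approval Extension: 1221 days claimed exceeds the 936-day cap, so +936 days → 31 March 2011.
Appellate Stay Credit: +599 days → 19 November 2012.
Administrative Delay Adjustment: +431 days → 24 January 2014.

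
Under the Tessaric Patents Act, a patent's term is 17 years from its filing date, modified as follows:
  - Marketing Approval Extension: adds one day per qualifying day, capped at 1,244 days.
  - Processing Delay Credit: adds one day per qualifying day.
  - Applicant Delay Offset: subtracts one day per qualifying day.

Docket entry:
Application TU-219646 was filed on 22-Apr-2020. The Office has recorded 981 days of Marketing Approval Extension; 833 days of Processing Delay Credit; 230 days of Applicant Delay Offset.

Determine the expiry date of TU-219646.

August 23, 2041

Base term: filing date + 17 years → 22 April 2037.
Marketing Approval Extension: 981 days (within the 1244-day cap) → +981 days → 29 December 2039.
Processing Delay Credit: +833 days → 10 April 2042.
Applicant Delay Offset: −230 days → 23 August 2041.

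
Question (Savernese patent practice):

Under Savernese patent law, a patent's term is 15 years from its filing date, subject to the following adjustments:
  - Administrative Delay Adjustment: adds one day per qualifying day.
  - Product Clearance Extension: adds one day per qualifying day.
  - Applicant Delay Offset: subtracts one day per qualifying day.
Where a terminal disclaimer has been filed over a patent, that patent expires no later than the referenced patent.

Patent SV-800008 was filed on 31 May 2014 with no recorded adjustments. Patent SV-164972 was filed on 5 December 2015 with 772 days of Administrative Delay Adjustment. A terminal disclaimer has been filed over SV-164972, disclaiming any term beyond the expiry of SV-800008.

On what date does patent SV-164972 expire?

Natural term of SV-164972:
  Base: filing + 15 years → 5 December 2030.
  Administrative Delay Adjustment: +772 days → 15 January 2033.
Expiry of referenced patent SV-800008:
  Base: filing + 15 years → 31 May 2029.
Terminal disclaimer: SV-164972 expires on the earlier of 15 January 2033 and 31 May 2029.

2029-05-31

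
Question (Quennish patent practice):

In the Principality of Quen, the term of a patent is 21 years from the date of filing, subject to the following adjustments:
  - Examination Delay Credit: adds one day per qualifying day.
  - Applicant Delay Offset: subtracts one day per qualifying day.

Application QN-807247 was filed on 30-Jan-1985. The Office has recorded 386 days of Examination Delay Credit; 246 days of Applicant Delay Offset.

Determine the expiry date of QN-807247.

Base term: filing date + 21 years → 30 January 2006.
Examination Delay Credit: +386 days → 20 February 2007.
Applicant Delay Offset: −246 days → 19 June 2006.

June 19, 2006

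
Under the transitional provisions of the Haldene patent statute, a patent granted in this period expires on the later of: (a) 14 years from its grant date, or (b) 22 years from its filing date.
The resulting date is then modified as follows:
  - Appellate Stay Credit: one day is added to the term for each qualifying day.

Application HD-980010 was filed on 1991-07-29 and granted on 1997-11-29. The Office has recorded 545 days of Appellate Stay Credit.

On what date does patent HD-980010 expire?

(a) grant + 14 years → 29 November 2011.
(b) filing + 22 years → 29 July 2013.
Later of the two: 29 July 2013.
Appellate Stay Credit: +545 days → 25 January 2015.

2015-01-25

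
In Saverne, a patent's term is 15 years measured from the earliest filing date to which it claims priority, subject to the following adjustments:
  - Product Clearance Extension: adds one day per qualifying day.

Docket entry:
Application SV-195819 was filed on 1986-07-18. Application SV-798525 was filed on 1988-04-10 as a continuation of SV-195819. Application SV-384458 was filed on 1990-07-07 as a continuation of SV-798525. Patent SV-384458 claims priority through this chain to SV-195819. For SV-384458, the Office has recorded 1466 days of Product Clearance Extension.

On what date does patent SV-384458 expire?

Earliest priority filing: 18 July 1986.
Base term: 18 July 1986 + 15 years → 18 July 2001.
Product Clearance Extension: +1466 days → 23 July 2005.

July 23, 2005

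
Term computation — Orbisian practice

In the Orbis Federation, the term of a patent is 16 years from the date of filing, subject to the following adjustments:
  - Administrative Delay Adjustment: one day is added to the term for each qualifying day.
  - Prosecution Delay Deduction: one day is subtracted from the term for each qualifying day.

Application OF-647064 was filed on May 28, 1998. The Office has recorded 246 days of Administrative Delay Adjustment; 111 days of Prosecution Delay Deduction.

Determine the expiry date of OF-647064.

Base term: filing date + 16 years → 28 May 2014.
Administrative Delay Adjustment: +246 days → 29 January 2015.
Prosecution Delay Deduction: −111 days → 10 October 2014.

October 10, 2014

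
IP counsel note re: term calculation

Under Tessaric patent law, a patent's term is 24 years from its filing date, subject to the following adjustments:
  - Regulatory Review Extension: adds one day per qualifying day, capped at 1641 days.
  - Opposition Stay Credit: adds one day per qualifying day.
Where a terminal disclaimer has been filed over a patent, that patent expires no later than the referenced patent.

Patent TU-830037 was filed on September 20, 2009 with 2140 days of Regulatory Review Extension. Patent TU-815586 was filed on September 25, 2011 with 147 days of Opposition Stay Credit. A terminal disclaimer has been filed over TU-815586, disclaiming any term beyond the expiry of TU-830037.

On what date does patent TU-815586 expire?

Natural term of TU-815586:
  Base: filing + 24 years → 25 September 2035.
  Opposition Stay Credit: +147 days → 19 February 2036.
Expiry of referenced patent TU-830037:
  Base: filing + 24 years → 20 September 2033.
  Regulatory Review Extension: 2140 days claimed exceeds the 1641-day cap, so +1641 days → 19 March 2038.
Terminal disclaimer: TU-815586 expires on the earlier of 19 February 2036 and 19 March 2038.

2036-02-19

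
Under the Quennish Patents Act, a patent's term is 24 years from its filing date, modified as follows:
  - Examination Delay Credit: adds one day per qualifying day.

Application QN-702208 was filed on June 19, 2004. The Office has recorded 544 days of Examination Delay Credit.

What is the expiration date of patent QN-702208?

Base term: filing date + 24 years → 19 June 2028.
Examination Delay Credit: +544 days → 15 December 2029.

December 15, 2029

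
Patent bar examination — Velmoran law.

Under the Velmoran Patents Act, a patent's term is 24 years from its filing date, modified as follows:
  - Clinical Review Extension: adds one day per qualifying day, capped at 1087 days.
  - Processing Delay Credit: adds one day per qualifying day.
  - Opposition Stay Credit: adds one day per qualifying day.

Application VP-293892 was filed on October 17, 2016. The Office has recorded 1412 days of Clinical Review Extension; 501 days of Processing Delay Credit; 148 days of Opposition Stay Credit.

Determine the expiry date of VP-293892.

2045-07-19

Base term: filing date + 24 years → 17 October 2040.
Clinical Review Extension: 1412 days claimed exceeds the 1087-day cap, so +1087 days → 9 October 2043.
Processing Delay Credit: +501 days → 21 February 2045.
Opposition Stay Credit: +148 days → 19 July 2045.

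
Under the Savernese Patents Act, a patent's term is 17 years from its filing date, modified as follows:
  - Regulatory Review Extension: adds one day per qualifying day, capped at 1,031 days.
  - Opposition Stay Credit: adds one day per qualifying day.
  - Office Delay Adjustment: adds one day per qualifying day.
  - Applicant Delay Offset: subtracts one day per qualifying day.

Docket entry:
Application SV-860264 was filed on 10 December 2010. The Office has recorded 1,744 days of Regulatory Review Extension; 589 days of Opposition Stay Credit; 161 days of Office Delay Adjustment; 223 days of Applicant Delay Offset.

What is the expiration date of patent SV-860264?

Base term: filing date + 17 years → 10 December 2027.
Regulatory Review Extension: 1744 days claimed exceeds the 1031-day cap, so +1031 days → 6 October 2030.
Opposition Stay Credit: +589 days → 17 May 2032.
Office Delay Adjustment: +161 days → 25 October 2032.
Applicant Delay Offset: −223 days → 16 March 2032.

2032-03-16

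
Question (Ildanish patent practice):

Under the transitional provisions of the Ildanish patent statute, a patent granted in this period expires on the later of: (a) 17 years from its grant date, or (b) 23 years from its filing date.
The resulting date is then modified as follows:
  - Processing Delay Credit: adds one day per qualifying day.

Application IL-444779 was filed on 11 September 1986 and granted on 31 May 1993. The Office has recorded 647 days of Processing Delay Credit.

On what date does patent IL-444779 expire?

2012-03-08

(a) grant + 17 years → 31 May 2010.
(b) filing + 23 years → 11 September 2009.
Later of the two: 31 May 2010.
Processing Delay Credit: +647 days → 8 March 2012.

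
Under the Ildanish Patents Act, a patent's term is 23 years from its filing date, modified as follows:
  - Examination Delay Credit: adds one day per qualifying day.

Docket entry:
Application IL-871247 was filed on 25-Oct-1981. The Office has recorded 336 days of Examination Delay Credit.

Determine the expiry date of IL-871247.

2005-09-26

Base term: filing date + 23 years → 25 October 2004.
Examination Delay Credit: +336 days → 26 September 2005.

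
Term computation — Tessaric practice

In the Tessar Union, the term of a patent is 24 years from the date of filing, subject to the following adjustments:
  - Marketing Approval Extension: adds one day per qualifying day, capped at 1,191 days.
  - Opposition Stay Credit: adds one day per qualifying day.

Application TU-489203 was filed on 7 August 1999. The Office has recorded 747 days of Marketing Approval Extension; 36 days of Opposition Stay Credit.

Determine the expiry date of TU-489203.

September 28, 2025

Base term: filing date + 24 years → 7 August 2023.
Marketing Approval Extension: 747 days (within the 1191-day cap) → +747 days → 23 August 2025.
Opposition Stay Credit: +36 days → 28 September 2025.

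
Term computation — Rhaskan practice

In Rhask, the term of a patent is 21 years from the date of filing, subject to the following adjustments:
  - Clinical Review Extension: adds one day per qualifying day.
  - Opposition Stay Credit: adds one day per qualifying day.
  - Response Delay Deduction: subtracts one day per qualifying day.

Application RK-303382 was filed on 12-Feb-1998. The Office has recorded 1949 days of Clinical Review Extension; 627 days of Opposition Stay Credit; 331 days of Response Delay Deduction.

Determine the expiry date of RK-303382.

2025-04-06

Base term: filing date + 21 years → 12 February 2019.
Clinical Review Extension: +1949 days → 14 June 2024.
Opposition Stay Credit: +627 days → 3 March 2026.
Response Delay Deduction: −331 days → 6 April 2025.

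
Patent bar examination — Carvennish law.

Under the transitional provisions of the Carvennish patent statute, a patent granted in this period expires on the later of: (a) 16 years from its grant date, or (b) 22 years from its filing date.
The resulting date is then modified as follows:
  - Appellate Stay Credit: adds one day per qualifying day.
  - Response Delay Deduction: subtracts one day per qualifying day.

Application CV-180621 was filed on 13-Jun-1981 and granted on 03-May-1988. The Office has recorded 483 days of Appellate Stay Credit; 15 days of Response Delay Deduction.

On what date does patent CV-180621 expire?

(a) grant + 16 years → 3 May 2004.
(b) filing + 22 years → 13 June 2003.
Later of the two: 3 May 2004.
Appellate Stay Credit: +483 days → 29 August 2005.
Response Delay Deduction: −15 days → 14 August 2005.

August 14, 2005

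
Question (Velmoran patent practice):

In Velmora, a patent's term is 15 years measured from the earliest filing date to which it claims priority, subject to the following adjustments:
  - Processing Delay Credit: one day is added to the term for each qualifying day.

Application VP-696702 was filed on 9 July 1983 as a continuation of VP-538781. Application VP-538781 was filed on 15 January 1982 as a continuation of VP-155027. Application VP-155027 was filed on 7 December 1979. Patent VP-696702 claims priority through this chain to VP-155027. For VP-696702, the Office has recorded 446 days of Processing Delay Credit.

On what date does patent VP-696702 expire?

February 26, 1996

Earliest priority filing: 7 December 1979.
Base term: 7 December 1979 + 15 years → 7 December 1994.
Processing Delay Credit: +446 days → 26 February 1996.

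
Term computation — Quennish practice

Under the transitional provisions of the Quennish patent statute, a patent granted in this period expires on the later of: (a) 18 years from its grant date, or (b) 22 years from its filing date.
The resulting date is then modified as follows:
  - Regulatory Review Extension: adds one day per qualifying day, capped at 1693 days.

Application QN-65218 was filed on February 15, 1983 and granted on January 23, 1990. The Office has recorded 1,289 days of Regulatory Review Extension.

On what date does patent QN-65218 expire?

2011-08-04

(a) grant + 18 years → 23 January 2008.
(b) filing + 22 years → 15 February 2005.
Later of the two: 23 January 2008.
Regulatory Review Extension: 1289 days (within the 1693-day cap) → +1289 days → 4 August 2011.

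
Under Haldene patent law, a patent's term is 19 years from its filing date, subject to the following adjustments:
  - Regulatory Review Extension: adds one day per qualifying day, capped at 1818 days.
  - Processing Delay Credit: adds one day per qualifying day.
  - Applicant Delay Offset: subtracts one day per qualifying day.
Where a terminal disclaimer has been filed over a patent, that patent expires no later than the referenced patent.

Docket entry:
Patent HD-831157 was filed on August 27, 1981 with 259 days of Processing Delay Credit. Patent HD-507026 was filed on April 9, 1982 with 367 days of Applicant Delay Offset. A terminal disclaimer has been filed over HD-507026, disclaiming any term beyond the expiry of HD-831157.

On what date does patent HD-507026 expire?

Natural term of HD-507026:
  Base: filing + 19 years → 9 April 2001.
  Applicant Delay Offset: −367 days → 7 April 2000.
Expiry of referenced patent HD-831157:
  Base: filing + 19 years → 27 August 2000.
  Processing Delay Credit: +259 days → 13 May 2001.
Terminal disclaimer: HD-507026 expires on the earlier of 7 April 2000 and 13 May 2001.

April 7, 2000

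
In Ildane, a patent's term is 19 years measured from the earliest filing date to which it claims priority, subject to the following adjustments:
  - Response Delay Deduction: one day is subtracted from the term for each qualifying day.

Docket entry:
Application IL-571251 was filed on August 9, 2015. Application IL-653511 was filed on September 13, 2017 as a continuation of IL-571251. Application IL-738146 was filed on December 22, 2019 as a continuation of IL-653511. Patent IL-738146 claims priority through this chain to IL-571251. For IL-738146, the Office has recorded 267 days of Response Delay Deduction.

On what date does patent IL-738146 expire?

Earliest priority filing: 9 August 2015.
Base term: 9 August 2015 + 19 years → 9 August 2034.
Response Delay Deduction: −267 days → 15 November 2033.

2033-11-15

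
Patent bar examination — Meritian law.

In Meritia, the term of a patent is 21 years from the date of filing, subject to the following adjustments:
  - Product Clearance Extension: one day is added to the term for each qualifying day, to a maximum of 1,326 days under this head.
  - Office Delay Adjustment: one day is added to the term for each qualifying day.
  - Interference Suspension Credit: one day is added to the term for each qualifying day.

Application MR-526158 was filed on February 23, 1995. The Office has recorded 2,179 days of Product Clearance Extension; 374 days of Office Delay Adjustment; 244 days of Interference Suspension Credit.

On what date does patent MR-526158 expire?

Base term: filing date + 21 years → 23 February 2016.
Product Clearance Extension: 2179 days claimed exceeds the 1326-day cap, so +1326 days → 11 October 2019.
Office Delay Adjustment: +374 days → 19 October 2020.
Interference Suspension Credit: +244 days → 20 June 2021.

2021-06-20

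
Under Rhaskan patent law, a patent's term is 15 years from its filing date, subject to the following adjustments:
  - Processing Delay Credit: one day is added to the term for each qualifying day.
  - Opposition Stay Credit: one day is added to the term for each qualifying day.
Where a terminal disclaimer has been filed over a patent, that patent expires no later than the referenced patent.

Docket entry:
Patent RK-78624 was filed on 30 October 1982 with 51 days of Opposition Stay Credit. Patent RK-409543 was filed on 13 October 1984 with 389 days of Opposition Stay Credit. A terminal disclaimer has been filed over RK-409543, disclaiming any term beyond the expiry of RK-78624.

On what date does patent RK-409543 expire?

1997-12-20

Natural term of RK-409543:
  Base: filing + 15 years → 13 October 1999.
  Opposition Stay Credit: +389 days → 5 November 2000.
Expiry of referenced patent RK-78624:
  Base: filing + 15 years → 30 October 1997.
  Opposition Stay Credit: +51 days → 20 December 1997.
Terminal disclaimer: RK-409543 expires on the earlier of 5 November 2000 and 20 December 1997.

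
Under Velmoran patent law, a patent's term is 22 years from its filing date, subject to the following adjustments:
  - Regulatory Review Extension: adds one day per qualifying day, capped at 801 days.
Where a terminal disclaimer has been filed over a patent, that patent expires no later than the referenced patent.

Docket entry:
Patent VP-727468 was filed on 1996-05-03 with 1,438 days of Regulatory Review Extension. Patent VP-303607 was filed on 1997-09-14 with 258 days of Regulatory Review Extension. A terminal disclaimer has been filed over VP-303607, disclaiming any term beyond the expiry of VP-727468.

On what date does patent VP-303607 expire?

Natural term of VP-303607:
  Base: filing + 22 years → 14 September 2019.
  Regulatory Review Extension: 258 days (within the 801-day cap) → +258 days → 29 May 2020.
Expiry of referenced patent VP-727468:
  Base: filing + 22 years → 3 May 2018.
  Regulatory Review Extension: 1438 days claimed exceeds the 801-day cap, so +801 days → 12 July 2020.
Terminal disclaimer: VP-303607 expires on the earlier of 29 May 2020 and 12 July 2020.

2020-05-29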